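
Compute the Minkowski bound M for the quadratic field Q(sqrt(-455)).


d = -455, d mod 4 = 1, so disc(K) = d = -455; |disc(K)| = 455
Imaginary quadratic field, so n = 2, s = r2 = 1, r1 = 0
M = (n!/n^n) * (4/pi)^s * sqrt(|disc(K)|) = (2!/2^2) * (4/pi)^1 * sqrt(455)
= 0.5 * 1.273240 * 21.330729
= 13.5796

13.5796


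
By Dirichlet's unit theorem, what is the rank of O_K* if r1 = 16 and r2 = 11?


By Dirichlet's unit theorem:
rank = r1 + r2 - 1
= 16 + 11 - 1
= 26

26


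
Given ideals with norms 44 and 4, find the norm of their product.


N(IJ) = N(I) * N(J)
= 44 * 4
= 176

176


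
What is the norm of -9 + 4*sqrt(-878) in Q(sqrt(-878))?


N(a + b*sqrt(d)) = a^2 - d*b^2
= (-9)^2 - (-878)*(4)^2
= 81 + 14048
= 14129

14129


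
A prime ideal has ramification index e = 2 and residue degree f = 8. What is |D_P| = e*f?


|D_P| = e * f
= 2 * 8
= 16

16


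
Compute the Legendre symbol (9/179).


p = 179 is prime, so compute (9/179) with the reciprocity algorithm (Jacobi-symbol steps: pull out 2s via (2/n), flip via reciprocity, reduce):
  reciprocity: (9/179) -> +(179/9)
  reduce: (8/9)
  pull out 2: (2/9) = +1  (since 9 mod 8 = 1)
  pull out 2: (2/9) = +1  (since 9 mod 8 = 1)
  pull out 2: (2/9) = +1  (since 9 mod 8 = 1)
  (1/9) = 1
Product of signs = 1
(9/179) = 1

1


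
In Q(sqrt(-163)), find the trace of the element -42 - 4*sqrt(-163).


Tr(a + b*sqrt(d)) = (a + b*sqrt(d)) + (a - b*sqrt(d)) = 2a
= 2 * (-42)
= -84

-84


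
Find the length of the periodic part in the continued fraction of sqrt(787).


Run the CF algorithm for sqrt(787).
a_0 = floor(sqrt(787)) = 28; set m_0=0, q_0=1.
Recurrence: m' = q*a - m,  q' = (d - m'^2)/q,  a' = floor((a_0 + m')/q').
  step 1: m=28, q=3, a=18
  step 2: m=26, q=37, a=1
  step 3: m=11, q=18, a=2
  step 4: m=25, q=9, a=5
  step 5: m=20, q=43, a=1
  step 6: m=23, q=6, a=8
  step 7: m=25, q=27, a=1
  step 8: m=2, q=29, a=1
  step 9: m=27, q=2, a=27
  step 10: m=27, q=29, a=1
  step 11: m=2, q=27, a=1
  step 12: m=25, q=6, a=8
  step 13: m=23, q=43, a=1
  step 14: m=20, q=9, a=5
  step 15: m=25, q=18, a=2
  step 16: m=11, q=37, a=1
  step 17: m=26, q=3, a=18
  step 18: m=28, q=1, a=56
a_18 = 2*a_0 = 56, so the period closes here.
sqrt(787) = [28; 18, 1, 2, 5, 1, 8, 1, 1, 27, 1, 1, 8, 1, 5, 2, 1, 18, 56]
Period length = 18

18


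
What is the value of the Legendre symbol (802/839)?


p = 839 is prime, so compute (802/839) with the reciprocity algorithm (Jacobi-symbol steps: pull out 2s via (2/n), flip via reciprocity, reduce):
  pull out 2: (2/839) = +1  (since 839 mod 8 = 7)
  reciprocity: (401/839) -> +(839/401)
  reduce: (37/401)
  reciprocity: (37/401) -> +(401/37)
  reduce: (31/37)
  reciprocity: (31/37) -> +(37/31)
  reduce: (6/31)
  pull out 2: (2/31) = +1  (since 31 mod 8 = 7)
  reciprocity: (3/31) -> -(31/3)
  reduce: (1/3)
  (1/3) = 1
Product of signs = -1
(802/839) = -1

-1


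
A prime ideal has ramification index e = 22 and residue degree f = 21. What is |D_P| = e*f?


|D_P| = e * f
= 22 * 21
= 462

462


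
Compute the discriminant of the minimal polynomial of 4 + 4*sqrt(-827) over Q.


The element 4 + 4*sqrt(-827) has minimal polynomial:
x^2 - 8*x + 13248
Discriminant = (-8)^2 - 4*(13248)
= 64 - 52992
= -52928

-52928


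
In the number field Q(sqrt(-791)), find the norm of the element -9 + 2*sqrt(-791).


N(a + b*sqrt(d)) = a^2 - d*b^2
= (-9)^2 - (-791)*(2)^2
= 81 + 3164
= 3245

3245


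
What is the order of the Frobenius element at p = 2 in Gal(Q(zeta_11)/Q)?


The Frobenius at p in Gal(Q(zeta_n)/Q) = (Z/nZ)* is the class of p, so its order is ord_11(2), the smallest k >= 1 with 2^k = 1 mod 11.
n = 11 = 11, phi(11) = 10; the order divides phi(n).
Divisors of 10: 1, 2, 5, 10
Repeated squaring mod 11: 2^1 = 2, 2^2 = 4, 2^4 = 5, 2^8 = 3
Test divisors in increasing order:
  k=1: 2^1 = 2 mod 11
  k=2: 2^2 = 4 mod 11
  k=5: 2^5 = 5 * 2 = 10 mod 11
  k=10: 2^10 = 3 * 4 = 1 mod 11  <- first divisor giving 1
Order = 10

10


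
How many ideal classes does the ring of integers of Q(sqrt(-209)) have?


K = Q(sqrt(-209)). d mod 4 = 3, so D = disc(K) = 4d = -836
h(K) equals the number of primitive reduced positive-definite forms (a, b, c) = a*x^2 + b*x*y + c*y^2 with b^2 - 4ac = D,
where reduced means |b| <= a <= c, with b >= 0 whenever |b| = a or a = c, and primitive means gcd(a, b, c) = 1.
Reduced forces 3a^2 <= |D| = 836, so 1 <= a <= 16; b must have the parity of D, and c = (b^2 - D)/(4a) must be an integer >= a.
Enumerate a = 1..16, b in [-a, a]:
  a=1: (1, 0, 209)  [1]
  a=2: (2, 2, 105)  [1]
  a=3: (3, -2, 70), (3, 2, 70)  [2]
  a=4: none
  a=5: (5, -2, 42), (5, 2, 42)  [2]
  a=6: (6, -2, 35), (6, 2, 35)  [2]
  a=7: (7, -2, 30), (7, 2, 30)  [2]
  a=8: none
  a=9: (9, -8, 25), (9, 8, 25)  [2]
  a=10: (10, -2, 21), (10, 2, 21)  [2]
  a=11: (11, 0, 19)  [1]
  a=12: none
  a=13: (13, -10, 18), (13, 10, 18)  [2]
  a=14: (14, -2, 15), (14, 2, 15)  [2]
  a=15: (15, 8, 15)  [1]
  a=16: none
Total reduced forms: 1 + 1 + 2 + 2 + 2 + 2 + 2 + 2 + 1 + 2 + 2 + 1 = 20
h = 20

20


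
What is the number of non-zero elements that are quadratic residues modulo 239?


For prime p, the number of non-zero quadratic residues is (p-1)/2.
= (239-1)/2
= 119

119


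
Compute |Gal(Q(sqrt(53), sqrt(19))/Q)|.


The 2 square roots of distinct primes are multiplicatively independent over Q,
so [K:Q] = 2^2 and Gal(K/Q) is isomorphic to (Z/2Z)^2.
|Gal| = 2^2 = 4

4


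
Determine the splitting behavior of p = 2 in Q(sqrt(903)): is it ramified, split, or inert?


K = Q(sqrt(903)). Since d mod 4 = 3, disc(K) = 3612.
Check p | disc: 3612 mod 2 = 0.
p divides disc, so p ramifies: (p) = P^2 with e=2, f=1, g=1.
Therefore p is ramified.

ramified


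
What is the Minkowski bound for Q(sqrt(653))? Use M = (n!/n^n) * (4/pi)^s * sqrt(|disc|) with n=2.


d = 653, d mod 4 = 1, so disc(K) = d = 653; |disc(K)| = 653
Real quadratic field, so n = 2, s = r2 = 0, r1 = 2
M = (n!/n^n) * (4/pi)^s * sqrt(|disc(K)|) = (2!/2^2) * (4/pi)^0 * sqrt(653)
= 0.5 * 1.000000 * 25.553865
= 12.7769

12.7769


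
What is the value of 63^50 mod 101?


p = 101 is prime and the exponent is (p-1)/2 = 50, so by Euler's criterion 63^50 = (63/101) = +1 or -1 mod 101.
Compute by square-and-multiply:
  50 = 32 + 16 + 2 (binary 110010)
  Repeated squaring mod 101: 63^1 = 63, 63^2 = 30, 63^4 = 92, 63^8 = 81, 63^16 = 97, 63^32 = 16
  63^50 = 63^32 * 63^16 * 63^2 = 16 * 97 * 30 mod 101
    16 * 97 = 1552 = 37 mod 101
    37 * 30 = 1110 = 100 mod 101
  63^50 = 100 mod 101
Result 100 = p - 1 = -1 mod 101: 63 is a quadratic non-residue mod 101. As a residue in [0, p-1] the value is 100.
63^50 mod 101 = 100

100


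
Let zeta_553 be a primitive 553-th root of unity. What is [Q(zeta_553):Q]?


The degree equals Euler's totient phi(553).
553 = 7 * 79
phi(553) = 468

468


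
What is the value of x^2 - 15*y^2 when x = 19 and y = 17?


x^2 - d*y^2
= 19^2 - 15*17^2
= 361 - 4335
= -3974

-3974


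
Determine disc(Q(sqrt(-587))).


For K = Q(sqrt(d)) with d squarefree: disc(K) = d if d = 1 mod 4, and disc(K) = 4d if d = 2 or 3 mod 4.
Here d = -587, and d mod 4 = 1.
d = 1 mod 4 (O_K = Z[(1+sqrt(d))/2]), so disc(K) = d = -587

-587


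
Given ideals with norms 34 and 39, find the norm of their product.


N(IJ) = N(I) * N(J)
= 34 * 39
= 1326

1326


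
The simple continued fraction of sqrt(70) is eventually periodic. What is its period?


Run the CF algorithm for sqrt(70).
a_0 = floor(sqrt(70)) = 8; set m_0=0, q_0=1.
Recurrence: m' = q*a - m,  q' = (d - m'^2)/q,  a' = floor((a_0 + m')/q').
  step 1: m=8, q=6, a=2
  step 2: m=4, q=9, a=1
  step 3: m=5, q=5, a=2
  step 4: m=5, q=9, a=1
  step 5: m=4, q=6, a=2
  step 6: m=8, q=1, a=16
a_6 = 2*a_0 = 16, so the period closes here.
sqrt(70) = [8; 2, 1, 2, 1, 2, 16]
Period length = 6

6


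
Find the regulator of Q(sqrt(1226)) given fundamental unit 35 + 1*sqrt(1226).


epsilon = 35 + 1*sqrt(1226)
= 70.0143
R = ln(70.0143)
= 4.2487

4.2487


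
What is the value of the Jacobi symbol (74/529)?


Compute (74/529) via quadratic reciprocity:
  pull out 2: (2/529) = +1  (since 529 mod 8 = 1)
  reciprocity: (37/529) -> +(529/37)
  reduce: (11/37)
  reciprocity: (11/37) -> +(37/11)
  reduce: (4/11)
  pull out 2: (2/11) = -1  (since 11 mod 8 = 3)
  pull out 2: (2/11) = -1  (since 11 mod 8 = 3)
  (1/11) = 1
Product of signs = 1

1


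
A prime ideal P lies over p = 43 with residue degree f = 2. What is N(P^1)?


N(P^a) = p^(a*f)
= 43^(1*2)
= 43^2
= 1849

1849


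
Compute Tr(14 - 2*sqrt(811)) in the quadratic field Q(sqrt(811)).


Tr(a + b*sqrt(d)) = (a + b*sqrt(d)) + (a - b*sqrt(d)) = 2a
= 2 * (14)
= 28

28


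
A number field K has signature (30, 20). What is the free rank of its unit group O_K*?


By Dirichlet's unit theorem:
rank = r1 + r2 - 1
= 30 + 20 - 1
= 49

49


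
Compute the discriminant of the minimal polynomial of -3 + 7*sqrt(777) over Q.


The element -3 + 7*sqrt(777) has minimal polynomial:
x^2 + 6*x - 38064
Discriminant = (6)^2 - 4*(-38064)
= 36 + 152256
= 152292

152292


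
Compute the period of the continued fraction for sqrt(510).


Run the CF algorithm for sqrt(510).
a_0 = floor(sqrt(510)) = 22; set m_0=0, q_0=1.
Recurrence: m' = q*a - m,  q' = (d - m'^2)/q,  a' = floor((a_0 + m')/q').
  step 1: m=22, q=26, a=1
  step 2: m=4, q=19, a=1
  step 3: m=15, q=15, a=2
  step 4: m=15, q=19, a=1
  step 5: m=4, q=26, a=1
  step 6: m=22, q=1, a=44
a_6 = 2*a_0 = 44, so the period closes here.
sqrt(510) = [22; 1, 1, 2, 1, 1, 44]
Period length = 6

6


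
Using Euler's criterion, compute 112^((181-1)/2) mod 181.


p = 181 is prime and the exponent is (p-1)/2 = 90, so by Euler's criterion 112^90 = (112/181) = +1 or -1 mod 181.
Compute by square-and-multiply:
  90 = 64 + 16 + 8 + 2 (binary 1011010)
  Repeated squaring mod 181: 112^1 = 112, 112^2 = 55, 112^4 = 129, 112^8 = 170, 112^16 = 121, 112^32 = 161, 112^64 = 38
  112^90 = 112^64 * 112^16 * 112^8 * 112^2 = 38 * 121 * 170 * 55 mod 181
    38 * 121 = 4598 = 73 mod 181
    73 * 170 = 12410 = 102 mod 181
    102 * 55 = 5610 = 180 mod 181
  112^90 = 180 mod 181
Result 180 = p - 1 = -1 mod 181: 112 is a quadratic non-residue mod 181. As a residue in [0, p-1] the value is 180.
112^90 mod 181 = 180

180


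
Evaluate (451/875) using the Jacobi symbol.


Compute (451/875) via quadratic reciprocity:
  reciprocity: (451/875) -> -(875/451)
  reduce: (424/451)
  pull out 2: (2/451) = -1  (since 451 mod 8 = 3)
  pull out 2: (2/451) = -1  (since 451 mod 8 = 3)
  pull out 2: (2/451) = -1  (since 451 mod 8 = 3)
  reciprocity: (53/451) -> +(451/53)
  reduce: (27/53)
  reciprocity: (27/53) -> +(53/27)
  reduce: (26/27)
  pull out 2: (2/27) = -1  (since 27 mod 8 = 3)
  reciprocity: (13/27) -> +(27/13)
  reduce: (1/13)
  (1/13) = 1
Product of signs = -1

-1


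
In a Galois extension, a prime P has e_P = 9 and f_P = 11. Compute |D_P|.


|D_P| = e * f
= 9 * 11
= 99

99


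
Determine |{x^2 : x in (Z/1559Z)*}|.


For prime p, the number of non-zero quadratic residues is (p-1)/2.
= (1559-1)/2
= 779

779


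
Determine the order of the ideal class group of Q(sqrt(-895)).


K = Q(sqrt(-895)). d mod 4 = 1, so D = disc(K) = d = -895
h(K) equals the number of primitive reduced positive-definite forms (a, b, c) = a*x^2 + b*x*y + c*y^2 with b^2 - 4ac = D,
where reduced means |b| <= a <= c, with b >= 0 whenever |b| = a or a = c, and primitive means gcd(a, b, c) = 1.
Reduced forces 3a^2 <= |D| = 895, so 1 <= a <= 17; b must have the parity of D, and c = (b^2 - D)/(4a) must be an integer >= a.
Enumerate a = 1..17, b in [-a, a]:
  a=1: (1, 1, 224)  [1]
  a=2: (2, -1, 112), (2, 1, 112)  [2]
  a=3: none
  a=4: (4, -1, 56), (4, 1, 56)  [2]
  a=5: (5, 5, 46)  [1]
  a=6: none
  a=7: (7, -1, 32), (7, 1, 32)  [2]
  a=8: (8, -1, 28), (8, 1, 28)  [2]
  a=9: none
  a=10: (10, -5, 23), (10, 5, 23)  [2]
  a=11..13: none
  a=14: (14, -13, 19), (14, -1, 16), (14, 1, 16), (14, 13, 19)  [4]
  a=15..17: none
Total reduced forms: 1 + 2 + 2 + 1 + 2 + 2 + 2 + 4 = 16
h = 16

16


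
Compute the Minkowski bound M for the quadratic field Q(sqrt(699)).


d = 699, d mod 4 = 3, so disc(K) = 4d = 2796; |disc(K)| = 2796
Real quadratic field, so n = 2, s = r2 = 0, r1 = 2
M = (n!/n^n) * (4/pi)^s * sqrt(|disc(K)|) = (2!/2^2) * (4/pi)^0 * sqrt(2796)
= 0.5 * 1.000000 * 52.877216
= 26.4386

26.4386


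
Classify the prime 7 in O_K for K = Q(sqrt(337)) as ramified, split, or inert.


K = Q(sqrt(337)). Since d mod 4 = 1, disc(K) = 337.
Check p | disc: 337 mod 7 = 1.
p does not divide disc. Compute Legendre symbol (d/p):
1^((7-1)/2) mod 7 = 1
(d/p) = 1, so p splits: (p) = P*P' with e=1, f=1, g=2.
Therefore p is split.

split


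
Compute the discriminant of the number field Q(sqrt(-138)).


For K = Q(sqrt(d)) with d squarefree: disc(K) = d if d = 1 mod 4, and disc(K) = 4d if d = 2 or 3 mod 4.
Here d = -138, and d mod 4 = 2.
d = 2 mod 4, not 1 (O_K = Z[sqrt(d)]), so disc(K) = 4d = 4 * (-138) = -552

-552


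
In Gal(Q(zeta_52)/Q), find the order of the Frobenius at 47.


The Frobenius at p in Gal(Q(zeta_n)/Q) = (Z/nZ)* is the class of p, so its order is ord_52(47), the smallest k >= 1 with 47^k = 1 mod 52.
n = 52 = 2^2 * 13, phi(52) = 24; the order divides phi(n).
Divisors of 24: 1, 2, 3, 4, 6, 8, 12, 24
Repeated squaring mod 52: 47^1 = 47, 47^2 = 25, 47^4 = 1, 47^8 = 1, 47^16 = 1
Test divisors in increasing order:
  k=1: 47^1 = 47 mod 52
  k=2: 47^2 = 25 mod 52
  k=3: 47^3 = 25 * 47 = 31 mod 52
  k=4: 47^4 = 1 mod 52  <- first divisor giving 1
Order = 4

4


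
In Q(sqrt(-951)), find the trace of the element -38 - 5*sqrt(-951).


Tr(a + b*sqrt(d)) = (a + b*sqrt(d)) + (a - b*sqrt(d)) = 2a
= 2 * (-38)
= -76

-76


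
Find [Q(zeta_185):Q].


The degree equals Euler's totient phi(185).
185 = 5 * 37
phi(185) = 144

144


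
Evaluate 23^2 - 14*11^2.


x^2 - d*y^2
= 23^2 - 14*11^2
= 529 - 1694
= -1165

-1165


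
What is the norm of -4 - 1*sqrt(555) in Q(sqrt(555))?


N(a + b*sqrt(d)) = a^2 - d*b^2
= (-4)^2 - (555)*(-1)^2
= 16 - 555
= -539

-539


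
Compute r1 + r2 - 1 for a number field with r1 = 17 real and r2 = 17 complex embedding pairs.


By Dirichlet's unit theorem:
rank = r1 + r2 - 1
= 17 + 17 - 1
= 33

33


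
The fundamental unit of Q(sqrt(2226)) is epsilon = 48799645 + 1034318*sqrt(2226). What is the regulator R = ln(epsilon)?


epsilon = 48799645 + 1034318*sqrt(2226)
= 9.7599e+07
R = ln(9.7599e+07)
= 18.3964

18.3964


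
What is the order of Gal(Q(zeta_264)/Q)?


|Gal(Q(zeta_264)/Q)| = phi(264)
= 80

80


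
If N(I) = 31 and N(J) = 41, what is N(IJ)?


N(IJ) = N(I) * N(J)
= 31 * 41
= 1271

1271


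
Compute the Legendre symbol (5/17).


p = 17 is prime, so compute (5/17) with the reciprocity algorithm (Jacobi-symbol steps: pull out 2s via (2/n), flip via reciprocity, reduce):
  reciprocity: (5/17) -> +(17/5)
  reduce: (2/5)
  pull out 2: (2/5) = -1  (since 5 mod 8 = 5)
  (1/5) = 1
Product of signs = -1
(5/17) = -1

-1


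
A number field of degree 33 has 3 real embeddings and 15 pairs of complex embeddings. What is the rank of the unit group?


By Dirichlet's unit theorem:
rank = r1 + r2 - 1
= 3 + 15 - 1
= 17

17


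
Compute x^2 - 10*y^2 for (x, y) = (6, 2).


x^2 - d*y^2
= 6^2 - 10*2^2
= 36 - 40
= -4

-4


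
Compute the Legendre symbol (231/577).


p = 577 is prime, so compute (231/577) with the reciprocity algorithm (Jacobi-symbol steps: pull out 2s via (2/n), flip via reciprocity, reduce):
  reciprocity: (231/577) -> +(577/231)
  reduce: (115/231)
  reciprocity: (115/231) -> -(231/115)
  reduce: (1/115)
  (1/115) = 1
Product of signs = -1
(231/577) = -1

-1


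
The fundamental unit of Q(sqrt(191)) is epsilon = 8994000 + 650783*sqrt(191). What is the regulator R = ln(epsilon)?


epsilon = 8994000 + 650783*sqrt(191)
= 1.7988e+07
R = ln(1.7988e+07)
= 16.7052

16.7052


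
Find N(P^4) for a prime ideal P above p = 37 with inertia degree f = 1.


N(P^a) = p^(a*f)
= 37^(4*1)
= 37^4
= 1874161

1874161


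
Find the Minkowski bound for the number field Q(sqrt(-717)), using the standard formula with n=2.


d = -717, d mod 4 = 3, so disc(K) = 4d = -2868; |disc(K)| = 2868
Imaginary quadratic field, so n = 2, s = r2 = 1, r1 = 0
M = (n!/n^n) * (4/pi)^s * sqrt(|disc(K)|) = (2!/2^2) * (4/pi)^1 * sqrt(2868)
= 0.5 * 1.273240 * 53.553711
= 34.0934

34.0934


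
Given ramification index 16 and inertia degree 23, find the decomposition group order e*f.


|D_P| = e * f
= 16 * 23
= 368

368


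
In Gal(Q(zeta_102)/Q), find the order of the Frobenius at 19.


The Frobenius at p in Gal(Q(zeta_n)/Q) = (Z/nZ)* is the class of p, so its order is ord_102(19), the smallest k >= 1 with 19^k = 1 mod 102.
n = 102 = 2 * 3 * 17, phi(102) = 32; the order divides phi(n).
Divisors of 32: 1, 2, 4, 8, 16, 32
Repeated squaring mod 102: 19^1 = 19, 19^2 = 55, 19^4 = 67, 19^8 = 1, 19^16 = 1, 19^32 = 1
Test divisors in increasing order:
  k=1: 19^1 = 19 mod 102
  k=2: 19^2 = 55 mod 102
  k=4: 19^4 = 67 mod 102
  k=8: 19^8 = 1 mod 102  <- first divisor giving 1
Order = 8

8


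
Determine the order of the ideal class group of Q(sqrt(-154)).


K = Q(sqrt(-154)). d mod 4 = 2, so D = disc(K) = 4d = -616
h(K) equals the number of primitive reduced positive-definite forms (a, b, c) = a*x^2 + b*x*y + c*y^2 with b^2 - 4ac = D,
where reduced means |b| <= a <= c, with b >= 0 whenever |b| = a or a = c, and primitive means gcd(a, b, c) = 1.
Reduced forces 3a^2 <= |D| = 616, so 1 <= a <= 14; b must have the parity of D, and c = (b^2 - D)/(4a) must be an integer >= a.
Enumerate a = 1..14, b in [-a, a]:
  a=1: (1, 0, 154)  [1]
  a=2: (2, 0, 77)  [1]
  a=3..4: none
  a=5: (5, -2, 31), (5, 2, 31)  [2]
  a=6: none
  a=7: (7, 0, 22)  [1]
  a=8..9: none
  a=10: (10, -8, 17), (10, 8, 17)  [2]
  a=11: (11, 0, 14)  [1]
  a=12..14: none
Total reduced forms: 1 + 1 + 2 + 1 + 2 + 1 = 8
h = 8

8


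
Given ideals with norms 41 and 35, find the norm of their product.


N(IJ) = N(I) * N(J)
= 41 * 35
= 1435

1435


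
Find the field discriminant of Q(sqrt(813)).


For K = Q(sqrt(d)) with d squarefree: disc(K) = d if d = 1 mod 4, and disc(K) = 4d if d = 2 or 3 mod 4.
Here d = 813, and d mod 4 = 1.
d = 1 mod 4 (O_K = Z[(1+sqrt(d))/2]), so disc(K) = d = 813

813


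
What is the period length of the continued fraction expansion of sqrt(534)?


Run the CF algorithm for sqrt(534).
a_0 = floor(sqrt(534)) = 23; set m_0=0, q_0=1.
Recurrence: m' = q*a - m,  q' = (d - m'^2)/q,  a' = floor((a_0 + m')/q').
  step 1: m=23, q=5, a=9
  step 2: m=22, q=10, a=4
  step 3: m=18, q=21, a=1
  step 4: m=3, q=25, a=1
  step 5: m=22, q=2, a=22
  step 6: m=22, q=25, a=1
  step 7: m=3, q=21, a=1
  step 8: m=18, q=10, a=4
  step 9: m=22, q=5, a=9
  step 10: m=23, q=1, a=46
a_10 = 2*a_0 = 46, so the period closes here.
sqrt(534) = [23; 9, 4, 1, 1, 22, 1, 1, 4, 9, 46]
Period length = 10

10


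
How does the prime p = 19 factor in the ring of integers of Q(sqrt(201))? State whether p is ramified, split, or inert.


K = Q(sqrt(201)). Since d mod 4 = 1, disc(K) = 201.
Check p | disc: 201 mod 19 = 11.
p does not divide disc. Compute Legendre symbol (d/p):
11^((19-1)/2) mod 19 = 1
(d/p) = 1, so p splits: (p) = P*P' with e=1, f=1, g=2.
Therefore p is split.

split


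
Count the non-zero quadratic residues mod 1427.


For prime p, the number of non-zero quadratic residues is (p-1)/2.
= (1427-1)/2
= 713

713


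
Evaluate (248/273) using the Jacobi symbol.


Compute (248/273) via quadratic reciprocity:
  pull out 2: (2/273) = +1  (since 273 mod 8 = 1)
  pull out 2: (2/273) = +1  (since 273 mod 8 = 1)
  pull out 2: (2/273) = +1  (since 273 mod 8 = 1)
  reciprocity: (31/273) -> +(273/31)
  reduce: (25/31)
  reciprocity: (25/31) -> +(31/25)
  reduce: (6/25)
  pull out 2: (2/25) = +1  (since 25 mod 8 = 1)
  reciprocity: (3/25) -> +(25/3)
  reduce: (1/3)
  (1/3) = 1
Product of signs = 1

1


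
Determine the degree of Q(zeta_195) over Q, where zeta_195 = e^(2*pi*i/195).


The degree equals Euler's totient phi(195).
195 = 3 * 5 * 13
phi(195) = 96

96


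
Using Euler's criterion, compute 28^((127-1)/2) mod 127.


p = 127 is prime and the exponent is (p-1)/2 = 63, so by Euler's criterion 28^63 = (28/127) = +1 or -1 mod 127.
Compute by square-and-multiply:
  63 = 32 + 16 + 8 + 4 + 2 + 1 (binary 111111)
  Repeated squaring mod 127: 28^1 = 28, 28^2 = 22, 28^4 = 103, 28^8 = 68, 28^16 = 52, 28^32 = 37
  28^63 = 28^32 * 28^16 * 28^8 * 28^4 * 28^2 * 28^1 = 37 * 52 * 68 * 103 * 22 * 28 mod 127
    37 * 52 = 1924 = 19 mod 127
    19 * 68 = 1292 = 22 mod 127
    22 * 103 = 2266 = 107 mod 127
    107 * 22 = 2354 = 68 mod 127
    68 * 28 = 1904 = 126 mod 127
  28^63 = 126 mod 127
Result 126 = p - 1 = -1 mod 127: 28 is a quadratic non-residue mod 127. As a residue in [0, p-1] the value is 126.
28^63 mod 127 = 126

126


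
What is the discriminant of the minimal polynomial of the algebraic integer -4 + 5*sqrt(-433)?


The element -4 + 5*sqrt(-433) has minimal polynomial:
x^2 + 8*x + 10841
Discriminant = (8)^2 - 4*(10841)
= 64 - 43364
= -43300

-43300


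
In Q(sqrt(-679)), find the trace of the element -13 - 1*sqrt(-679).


Tr(a + b*sqrt(d)) = (a + b*sqrt(d)) + (a - b*sqrt(d)) = 2a
= 2 * (-13)
= -26

-26


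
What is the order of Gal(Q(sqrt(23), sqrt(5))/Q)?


The 2 square roots of distinct primes are multiplicatively independent over Q,
so [K:Q] = 2^2 and Gal(K/Q) is isomorphic to (Z/2Z)^2.
|Gal| = 2^2 = 4

4


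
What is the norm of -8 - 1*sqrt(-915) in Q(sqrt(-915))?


N(a + b*sqrt(d)) = a^2 - d*b^2
= (-8)^2 - (-915)*(-1)^2
= 64 + 915
= 979

979


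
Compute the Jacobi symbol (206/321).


Compute (206/321) via quadratic reciprocity:
  pull out 2: (2/321) = +1  (since 321 mod 8 = 1)
  reciprocity: (103/321) -> +(321/103)
  reduce: (12/103)
  pull out 2: (2/103) = +1  (since 103 mod 8 = 7)
  pull out 2: (2/103) = +1  (since 103 mod 8 = 7)
  reciprocity: (3/103) -> -(103/3)
  reduce: (1/3)
  (1/3) = 1
Product of signs = -1

-1


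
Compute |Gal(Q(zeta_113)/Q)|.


|Gal(Q(zeta_113)/Q)| = phi(113)
= 112

112


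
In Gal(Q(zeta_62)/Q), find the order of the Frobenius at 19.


The Frobenius at p in Gal(Q(zeta_n)/Q) = (Z/nZ)* is the class of p, so its order is ord_62(19), the smallest k >= 1 with 19^k = 1 mod 62.
n = 62 = 2 * 31, phi(62) = 30; the order divides phi(n).
Divisors of 30: 1, 2, 3, 5, 6, 10, 15, 30
Repeated squaring mod 62: 19^1 = 19, 19^2 = 51, 19^4 = 59, 19^8 = 9, 19^16 = 19
Test divisors in increasing order:
  k=1: 19^1 = 19 mod 62
  k=2: 19^2 = 51 mod 62
  k=3: 19^3 = 51 * 19 = 39 mod 62
  k=5: 19^5 = 59 * 19 = 5 mod 62
  k=6: 19^6 = 59 * 51 = 33 mod 62
  k=10: 19^10 = 9 * 51 = 25 mod 62
  k=15: 19^15 = 9 * 59 * 51 * 19 = 1 mod 62  <- first divisor giving 1
Order = 15

15


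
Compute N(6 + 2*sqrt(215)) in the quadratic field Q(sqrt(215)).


N(a + b*sqrt(d)) = a^2 - d*b^2
= (6)^2 - (215)*(2)^2
= 36 - 860
= -824

-824


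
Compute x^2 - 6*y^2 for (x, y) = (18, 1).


x^2 - d*y^2
= 18^2 - 6*1^2
= 324 - 6
= 318

318


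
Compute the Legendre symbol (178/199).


p = 199 is prime, so compute (178/199) with the reciprocity algorithm (Jacobi-symbol steps: pull out 2s via (2/n), flip via reciprocity, reduce):
  pull out 2: (2/199) = +1  (since 199 mod 8 = 7)
  reciprocity: (89/199) -> +(199/89)
  reduce: (21/89)
  reciprocity: (21/89) -> +(89/21)
  reduce: (5/21)
  reciprocity: (5/21) -> +(21/5)
  reduce: (1/5)
  (1/5) = 1
Product of signs = 1
(178/199) = 1

1


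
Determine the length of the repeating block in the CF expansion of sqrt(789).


Run the CF algorithm for sqrt(789).
a_0 = floor(sqrt(789)) = 28; set m_0=0, q_0=1.
Recurrence: m' = q*a - m,  q' = (d - m'^2)/q,  a' = floor((a_0 + m')/q').
  step 1: m=28, q=5, a=11
  step 2: m=27, q=12, a=4
  step 3: m=21, q=29, a=1
  step 4: m=8, q=25, a=1
  step 5: m=17, q=20, a=2
  step 6: m=23, q=13, a=3
  step 7: m=16, q=41, a=1
  step 8: m=25, q=4, a=13
  step 9: m=27, q=15, a=3
  step 10: m=18, q=31, a=1
  step 11: m=13, q=20, a=2
  step 12: m=27, q=3, a=18
  step 13: m=27, q=20, a=2
  step 14: m=13, q=31, a=1
  step 15: m=18, q=15, a=3
  step 16: m=27, q=4, a=13
  step 17: m=25, q=41, a=1
  step 18: m=16, q=13, a=3
  step 19: m=23, q=20, a=2
  step 20: m=17, q=25, a=1
  step 21: m=8, q=29, a=1
  step 22: m=21, q=12, a=4
  step 23: m=27, q=5, a=11
  step 24: m=28, q=1, a=56
a_24 = 2*a_0 = 56, so the period closes here.
sqrt(789) = [28; 11, 4, 1, 1, 2, 3, 1, 13, 3, 1, 2, 18, 2, 1, 3, 13, 1, 3, 2, 1, 1, 4, 11, 56]
Period length = 24

24


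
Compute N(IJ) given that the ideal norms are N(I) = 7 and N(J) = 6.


N(IJ) = N(I) * N(J)
= 7 * 6
= 42

42


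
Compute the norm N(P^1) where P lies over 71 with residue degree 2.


N(P^a) = p^(a*f)
= 71^(1*2)
= 71^2
= 5041

5041


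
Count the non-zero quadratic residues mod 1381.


For prime p, the number of non-zero quadratic residues is (p-1)/2.
= (1381-1)/2
= 690

690


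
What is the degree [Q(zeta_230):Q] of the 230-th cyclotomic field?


The degree equals Euler's totient phi(230).
230 = 2 * 5 * 23
phi(230) = 88

88


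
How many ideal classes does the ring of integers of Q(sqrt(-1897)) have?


K = Q(sqrt(-1897)). d mod 4 = 3, so D = disc(K) = 4d = -7588
h(K) equals the number of primitive reduced positive-definite forms (a, b, c) = a*x^2 + b*x*y + c*y^2 with b^2 - 4ac = D,
where reduced means |b| <= a <= c, with b >= 0 whenever |b| = a or a = c, and primitive means gcd(a, b, c) = 1.
Reduced forces 3a^2 <= |D| = 7588, so 1 <= a <= 50; b must have the parity of D, and c = (b^2 - D)/(4a) must be an integer >= a.
Enumerate a = 1..50, b in [-a, a]:
  a=1: (1, 0, 1897)  [1]
  a=2: (2, 2, 949)  [1]
  a=3..6: none
  a=7: (7, 0, 271)  [1]
  a=8..12: none
  a=13: (13, -2, 146), (13, 2, 146)  [2]
  a=14: (14, 14, 139)  [1]
  a=15..22: none
  a=23: (23, -18, 86), (23, 18, 86)  [2]
  a=24..25: none
  a=26: (26, -2, 73), (26, 2, 73)  [2]
  a=27..30: none
  a=31: (31, -10, 62), (31, 10, 62)  [2]
  a=32..36: none
  a=37: (37, -16, 53), (37, 16, 53)  [2]
  a=38..42: none
  a=43: (43, -18, 46), (43, 18, 46)  [2]
  a=44..50: none
Total reduced forms: 1 + 1 + 1 + 2 + 1 + 2 + 2 + 2 + 2 + 2 = 16
h = 16

16


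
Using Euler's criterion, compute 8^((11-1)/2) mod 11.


p = 11 is prime and the exponent is (p-1)/2 = 5, so by Euler's criterion 8^5 = (8/11) = +1 or -1 mod 11.
Compute by square-and-multiply:
  5 = 4 + 1 (binary 101)
  Repeated squaring mod 11: 8^1 = 8, 8^2 = 9, 8^4 = 4
  8^5 = 8^4 * 8^1 = 4 * 8 mod 11
    4 * 8 = 32 = 10 mod 11
  8^5 = 10 mod 11
Result 10 = p - 1 = -1 mod 11: 8 is a quadratic non-residue mod 11. As a residue in [0, p-1] the value is 10.
8^5 mod 11 = 10

10


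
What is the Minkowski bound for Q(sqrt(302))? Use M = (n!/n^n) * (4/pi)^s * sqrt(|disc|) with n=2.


d = 302, d mod 4 = 2, so disc(K) = 4d = 1208; |disc(K)| = 1208
Real quadratic field, so n = 2, s = r2 = 0, r1 = 2
M = (n!/n^n) * (4/pi)^s * sqrt(|disc(K)|) = (2!/2^2) * (4/pi)^0 * sqrt(1208)
= 0.5 * 1.000000 * 34.756294
= 17.3781

17.3781


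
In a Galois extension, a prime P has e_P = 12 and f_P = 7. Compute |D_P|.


|D_P| = e * f
= 12 * 7
= 84

84


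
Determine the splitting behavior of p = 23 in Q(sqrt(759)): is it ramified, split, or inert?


K = Q(sqrt(759)). Since d mod 4 = 3, disc(K) = 3036.
Check p | disc: 3036 mod 23 = 0.
p divides disc, so p ramifies: (p) = P^2 with e=2, f=1, g=1.
Therefore p is ramified.

ramified


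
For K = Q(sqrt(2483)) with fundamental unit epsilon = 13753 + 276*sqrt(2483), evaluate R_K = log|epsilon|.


epsilon = 13753 + 276*sqrt(2483)
= 27506.0000
R = ln(27506.0000)
= 10.2222

10.2222


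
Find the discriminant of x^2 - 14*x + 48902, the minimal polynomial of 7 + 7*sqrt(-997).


The element 7 + 7*sqrt(-997) has minimal polynomial:
x^2 - 14*x + 48902
Discriminant = (-14)^2 - 4*(48902)
= 196 - 195608
= -195412

-195412


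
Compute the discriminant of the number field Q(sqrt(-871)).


For K = Q(sqrt(d)) with d squarefree: disc(K) = d if d = 1 mod 4, and disc(K) = 4d if d = 2 or 3 mod 4.
Here d = -871, and d mod 4 = 1.
d = 1 mod 4 (O_K = Z[(1+sqrt(d))/2]), so disc(K) = d = -871

-871


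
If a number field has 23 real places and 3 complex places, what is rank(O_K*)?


By Dirichlet's unit theorem:
rank = r1 + r2 - 1
= 23 + 3 - 1
= 25

25


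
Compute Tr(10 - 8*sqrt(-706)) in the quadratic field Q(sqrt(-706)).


Tr(a + b*sqrt(d)) = (a + b*sqrt(d)) + (a - b*sqrt(d)) = 2a
= 2 * (10)
= 20

20


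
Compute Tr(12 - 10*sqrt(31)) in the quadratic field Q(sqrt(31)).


Tr(a + b*sqrt(d)) = (a + b*sqrt(d)) + (a - b*sqrt(d)) = 2a
= 2 * (12)
= 24

24


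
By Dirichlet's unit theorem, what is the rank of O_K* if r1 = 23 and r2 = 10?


By Dirichlet's unit theorem:
rank = r1 + r2 - 1
= 23 + 10 - 1
= 32

32


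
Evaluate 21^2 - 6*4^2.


x^2 - d*y^2
= 21^2 - 6*4^2
= 441 - 96
= 345

345


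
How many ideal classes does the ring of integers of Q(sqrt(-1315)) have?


K = Q(sqrt(-1315)). d mod 4 = 1, so D = disc(K) = d = -1315
h(K) equals the number of primitive reduced positive-definite forms (a, b, c) = a*x^2 + b*x*y + c*y^2 with b^2 - 4ac = D,
where reduced means |b| <= a <= c, with b >= 0 whenever |b| = a or a = c, and primitive means gcd(a, b, c) = 1.
Reduced forces 3a^2 <= |D| = 1315, so 1 <= a <= 20; b must have the parity of D, and c = (b^2 - D)/(4a) must be an integer >= a.
Enumerate a = 1..20, b in [-a, a]:
  a=1: (1, 1, 329)  [1]
  a=2..4: none
  a=5: (5, 5, 67)  [1]
  a=6: none
  a=7: (7, -1, 47), (7, 1, 47)  [2]
  a=8..10: none
  a=11: (11, -7, 31), (11, 7, 31)  [2]
  a=12..20: none
Total reduced forms: 1 + 1 + 2 + 2 = 6
h = 6

6


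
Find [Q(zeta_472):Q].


The degree equals Euler's totient phi(472).
472 = 2^3 * 59
phi(472) = 232

232


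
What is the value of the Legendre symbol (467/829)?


p = 829 is prime, so compute (467/829) with the reciprocity algorithm (Jacobi-symbol steps: pull out 2s via (2/n), flip via reciprocity, reduce):
  reciprocity: (467/829) -> +(829/467)
  reduce: (362/467)
  pull out 2: (2/467) = -1  (since 467 mod 8 = 3)
  reciprocity: (181/467) -> +(467/181)
  reduce: (105/181)
  reciprocity: (105/181) -> +(181/105)
  reduce: (76/105)
  pull out 2: (2/105) = +1  (since 105 mod 8 = 1)
  pull out 2: (2/105) = +1  (since 105 mod 8 = 1)
  reciprocity: (19/105) -> +(105/19)
  reduce: (10/19)
  pull out 2: (2/19) = -1  (since 19 mod 8 = 3)
  reciprocity: (5/19) -> +(19/5)
  reduce: (4/5)
  pull out 2: (2/5) = -1  (since 5 mod 8 = 5)
  pull out 2: (2/5) = -1  (since 5 mod 8 = 5)
  (1/5) = 1
Product of signs = 1
(467/829) = 1

1


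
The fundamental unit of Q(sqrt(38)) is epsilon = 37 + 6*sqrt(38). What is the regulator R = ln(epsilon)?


epsilon = 37 + 6*sqrt(38)
= 73.9865
R = ln(73.9865)
= 4.3039

4.3039


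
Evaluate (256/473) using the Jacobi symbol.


Compute (256/473) via quadratic reciprocity:
  pull out 2: (2/473) = +1  (since 473 mod 8 = 1)
  pull out 2: (2/473) = +1  (since 473 mod 8 = 1)
  pull out 2: (2/473) = +1  (since 473 mod 8 = 1)
  pull out 2: (2/473) = +1  (since 473 mod 8 = 1)
  pull out 2: (2/473) = +1  (since 473 mod 8 = 1)
  pull out 2: (2/473) = +1  (since 473 mod 8 = 1)
  pull out 2: (2/473) = +1  (since 473 mod 8 = 1)
  pull out 2: (2/473) = +1  (since 473 mod 8 = 1)
  (1/473) = 1
Product of signs = 1

1


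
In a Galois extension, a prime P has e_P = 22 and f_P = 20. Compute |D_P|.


|D_P| = e * f
= 22 * 20
= 440

440


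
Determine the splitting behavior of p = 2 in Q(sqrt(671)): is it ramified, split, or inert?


K = Q(sqrt(671)). Since d mod 4 = 3, disc(K) = 2684.
Check p | disc: 2684 mod 2 = 0.
p divides disc, so p ramifies: (p) = P^2 with e=2, f=1, g=1.
Therefore p is ramified.

ramified


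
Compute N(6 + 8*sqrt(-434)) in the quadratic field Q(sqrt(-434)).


N(a + b*sqrt(d)) = a^2 - d*b^2
= (6)^2 - (-434)*(8)^2
= 36 + 27776
= 27812

27812


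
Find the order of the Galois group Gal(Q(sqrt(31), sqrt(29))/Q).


The 2 square roots of distinct primes are multiplicatively independent over Q,
so [K:Q] = 2^2 and Gal(K/Q) is isomorphic to (Z/2Z)^2.
|Gal| = 2^2 = 4

4


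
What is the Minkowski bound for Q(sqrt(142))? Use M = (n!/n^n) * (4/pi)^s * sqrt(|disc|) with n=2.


d = 142, d mod 4 = 2, so disc(K) = 4d = 568; |disc(K)| = 568
Real quadratic field, so n = 2, s = r2 = 0, r1 = 2
M = (n!/n^n) * (4/pi)^s * sqrt(|disc(K)|) = (2!/2^2) * (4/pi)^0 * sqrt(568)
= 0.5 * 1.000000 * 23.832751
= 11.9164

11.9164


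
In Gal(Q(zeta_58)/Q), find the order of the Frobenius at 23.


The Frobenius at p in Gal(Q(zeta_n)/Q) = (Z/nZ)* is the class of p, so its order is ord_58(23), the smallest k >= 1 with 23^k = 1 mod 58.
n = 58 = 2 * 29, phi(58) = 28; the order divides phi(n).
Divisors of 28: 1, 2, 4, 7, 14, 28
Repeated squaring mod 58: 23^1 = 23, 23^2 = 7, 23^4 = 49, 23^8 = 23, 23^16 = 7
Test divisors in increasing order:
  k=1: 23^1 = 23 mod 58
  k=2: 23^2 = 7 mod 58
  k=4: 23^4 = 49 mod 58
  k=7: 23^7 = 49 * 7 * 23 = 1 mod 58  <- first divisor giving 1
Order = 7

7


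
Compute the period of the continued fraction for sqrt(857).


Run the CF algorithm for sqrt(857).
a_0 = floor(sqrt(857)) = 29; set m_0=0, q_0=1.
Recurrence: m' = q*a - m,  q' = (d - m'^2)/q,  a' = floor((a_0 + m')/q').
  step 1: m=29, q=16, a=3
  step 2: m=19, q=31, a=1
  step 3: m=12, q=23, a=1
  step 4: m=11, q=32, a=1
  step 5: m=21, q=13, a=3
  step 6: m=18, q=41, a=1
  step 7: m=23, q=8, a=6
  step 8: m=25, q=29, a=1
  step 9: m=4, q=29, a=1
  step 10: m=25, q=8, a=6
  step 11: m=23, q=41, a=1
  step 12: m=18, q=13, a=3
  step 13: m=21, q=32, a=1
  step 14: m=11, q=23, a=1
  step 15: m=12, q=31, a=1
  step 16: m=19, q=16, a=3
  step 17: m=29, q=1, a=58
a_17 = 2*a_0 = 58, so the period closes here.
sqrt(857) = [29; 3, 1, 1, 1, 3, 1, 6, 1, 1, 6, 1, 3, 1, 1, 1, 3, 58]
Period length = 17

17


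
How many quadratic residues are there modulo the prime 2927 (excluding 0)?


For prime p, the number of non-zero quadratic residues is (p-1)/2.
= (2927-1)/2
= 1463

1463


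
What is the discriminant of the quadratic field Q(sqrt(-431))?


For K = Q(sqrt(d)) with d squarefree: disc(K) = d if d = 1 mod 4, and disc(K) = 4d if d = 2 or 3 mod 4.
Here d = -431, and d mod 4 = 1.
d = 1 mod 4 (O_K = Z[(1+sqrt(d))/2]), so disc(K) = d = -431

-431


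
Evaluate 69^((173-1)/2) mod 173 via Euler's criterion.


p = 173 is prime and the exponent is (p-1)/2 = 86, so by Euler's criterion 69^86 = (69/173) = +1 or -1 mod 173.
Compute by square-and-multiply:
  86 = 64 + 16 + 4 + 2 (binary 1010110)
  Repeated squaring mod 173: 69^1 = 69, 69^2 = 90, 69^4 = 142, 69^8 = 96, 69^16 = 47, 69^32 = 133, 69^64 = 43
  69^86 = 69^64 * 69^16 * 69^4 * 69^2 = 43 * 47 * 142 * 90 mod 173
    43 * 47 = 2021 = 118 mod 173
    118 * 142 = 16756 = 148 mod 173
    148 * 90 = 13320 = 172 mod 173
  69^86 = 172 mod 173
Result 172 = p - 1 = -1 mod 173: 69 is a quadratic non-residue mod 173. As a residue in [0, p-1] the value is 172.
69^86 mod 173 = 172

172


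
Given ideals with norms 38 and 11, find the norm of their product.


N(IJ) = N(I) * N(J)
= 38 * 11
= 418

418


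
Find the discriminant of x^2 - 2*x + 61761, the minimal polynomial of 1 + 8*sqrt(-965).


The element 1 + 8*sqrt(-965) has minimal polynomial:
x^2 - 2*x + 61761
Discriminant = (-2)^2 - 4*(61761)
= 4 - 247044
= -247040

-247040


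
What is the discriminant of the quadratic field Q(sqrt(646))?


For K = Q(sqrt(d)) with d squarefree: disc(K) = d if d = 1 mod 4, and disc(K) = 4d if d = 2 or 3 mod 4.
Here d = 646, and d mod 4 = 2.
d = 2 mod 4, not 1 (O_K = Z[sqrt(d)]), so disc(K) = 4d = 4 * (646) = 2584

2584


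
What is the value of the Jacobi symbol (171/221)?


Compute (171/221) via quadratic reciprocity:
  reciprocity: (171/221) -> +(221/171)
  reduce: (50/171)
  pull out 2: (2/171) = -1  (since 171 mod 8 = 3)
  reciprocity: (25/171) -> +(171/25)
  reduce: (21/25)
  reciprocity: (21/25) -> +(25/21)
  reduce: (4/21)
  pull out 2: (2/21) = -1  (since 21 mod 8 = 5)
  pull out 2: (2/21) = -1  (since 21 mod 8 = 5)
  (1/21) = 1
Product of signs = -1

-1


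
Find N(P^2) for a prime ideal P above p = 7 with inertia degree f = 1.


N(P^a) = p^(a*f)
= 7^(2*1)
= 7^2
= 49

49


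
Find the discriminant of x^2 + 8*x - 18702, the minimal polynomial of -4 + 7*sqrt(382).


The element -4 + 7*sqrt(382) has minimal polynomial:
x^2 + 8*x - 18702
Discriminant = (8)^2 - 4*(-18702)
= 64 + 74808
= 74872

74872


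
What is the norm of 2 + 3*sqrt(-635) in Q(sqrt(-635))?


N(a + b*sqrt(d)) = a^2 - d*b^2
= (2)^2 - (-635)*(3)^2
= 4 + 5715
= 5719

5719


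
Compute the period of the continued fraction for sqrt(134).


Run the CF algorithm for sqrt(134).
a_0 = floor(sqrt(134)) = 11; set m_0=0, q_0=1.
Recurrence: m' = q*a - m,  q' = (d - m'^2)/q,  a' = floor((a_0 + m')/q').
  step 1: m=11, q=13, a=1
  step 2: m=2, q=10, a=1
  step 3: m=8, q=7, a=2
  step 4: m=6, q=14, a=1
  step 5: m=8, q=5, a=3
  step 6: m=7, q=17, a=1
  step 7: m=10, q=2, a=10
  step 8: m=10, q=17, a=1
  step 9: m=7, q=5, a=3
  step 10: m=8, q=14, a=1
  step 11: m=6, q=7, a=2
  step 12: m=8, q=10, a=1
  step 13: m=2, q=13, a=1
  step 14: m=11, q=1, a=22
a_14 = 2*a_0 = 22, so the period closes here.
sqrt(134) = [11; 1, 1, 2, 1, 3, 1, 10, 1, 3, 1, 2, 1, 1, 22]
Period length = 14

14


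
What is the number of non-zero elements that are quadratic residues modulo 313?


For prime p, the number of non-zero quadratic residues is (p-1)/2.
= (313-1)/2
= 156

156


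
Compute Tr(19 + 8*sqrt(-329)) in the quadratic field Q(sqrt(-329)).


Tr(a + b*sqrt(d)) = (a + b*sqrt(d)) + (a - b*sqrt(d)) = 2a
= 2 * (19)
= 38

38


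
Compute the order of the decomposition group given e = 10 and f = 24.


|D_P| = e * f
= 10 * 24
= 240

240


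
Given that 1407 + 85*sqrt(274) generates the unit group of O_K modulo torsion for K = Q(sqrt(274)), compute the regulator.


epsilon = 1407 + 85*sqrt(274)
= 2814.0004
R = ln(2814.0004)
= 7.9424

7.9424


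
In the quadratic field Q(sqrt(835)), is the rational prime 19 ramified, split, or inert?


K = Q(sqrt(835)). Since d mod 4 = 3, disc(K) = 3340.
Check p | disc: 3340 mod 19 = 15.
p does not divide disc. Compute Legendre symbol (d/p):
18^((19-1)/2) mod 19 = -1
(d/p) = -1, so p is inert: (p) stays prime with e=1, f=2, g=1.
Therefore p is inert.

inert


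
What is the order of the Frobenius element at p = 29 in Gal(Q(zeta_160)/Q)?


The Frobenius at p in Gal(Q(zeta_n)/Q) = (Z/nZ)* is the class of p, so its order is ord_160(29), the smallest k >= 1 with 29^k = 1 mod 160.
n = 160 = 2^5 * 5, phi(160) = 64; the order divides phi(n).
Divisors of 64: 1, 2, 4, 8, 16, 32, 64
Repeated squaring mod 160: 29^1 = 29, 29^2 = 41, 29^4 = 81, 29^8 = 1, 29^16 = 1, 29^32 = 1, 29^64 = 1
Test divisors in increasing order:
  k=1: 29^1 = 29 mod 160
  k=2: 29^2 = 41 mod 160
  k=4: 29^4 = 81 mod 160
  k=8: 29^8 = 1 mod 160  <- first divisor giving 1
Order = 8

8


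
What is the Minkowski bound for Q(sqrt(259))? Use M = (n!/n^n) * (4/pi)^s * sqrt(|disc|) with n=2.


d = 259, d mod 4 = 3, so disc(K) = 4d = 1036; |disc(K)| = 1036
Real quadratic field, so n = 2, s = r2 = 0, r1 = 2
M = (n!/n^n) * (4/pi)^s * sqrt(|disc(K)|) = (2!/2^2) * (4/pi)^0 * sqrt(1036)
= 0.5 * 1.000000 * 32.186954
= 16.0935

16.0935


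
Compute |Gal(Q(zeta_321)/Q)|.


|Gal(Q(zeta_321)/Q)| = phi(321)
= 212

212


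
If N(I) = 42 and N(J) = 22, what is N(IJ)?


N(IJ) = N(I) * N(J)
= 42 * 22
= 924

924


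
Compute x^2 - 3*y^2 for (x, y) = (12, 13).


x^2 - d*y^2
= 12^2 - 3*13^2
= 144 - 507
= -363

-363


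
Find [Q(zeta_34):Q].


The degree equals Euler's totient phi(34).
34 = 2 * 17
phi(34) = 16

16


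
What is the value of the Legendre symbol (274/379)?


p = 379 is prime, so compute (274/379) with the reciprocity algorithm (Jacobi-symbol steps: pull out 2s via (2/n), flip via reciprocity, reduce):
  pull out 2: (2/379) = -1  (since 379 mod 8 = 3)
  reciprocity: (137/379) -> +(379/137)
  reduce: (105/137)
  reciprocity: (105/137) -> +(137/105)
  reduce: (32/105)
  pull out 2: (2/105) = +1  (since 105 mod 8 = 1)
  pull out 2: (2/105) = +1  (since 105 mod 8 = 1)
  pull out 2: (2/105) = +1  (since 105 mod 8 = 1)
  pull out 2: (2/105) = +1  (since 105 mod 8 = 1)
  pull out 2: (2/105) = +1  (since 105 mod 8 = 1)
  (1/105) = 1
Product of signs = -1
(274/379) = -1

-1
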